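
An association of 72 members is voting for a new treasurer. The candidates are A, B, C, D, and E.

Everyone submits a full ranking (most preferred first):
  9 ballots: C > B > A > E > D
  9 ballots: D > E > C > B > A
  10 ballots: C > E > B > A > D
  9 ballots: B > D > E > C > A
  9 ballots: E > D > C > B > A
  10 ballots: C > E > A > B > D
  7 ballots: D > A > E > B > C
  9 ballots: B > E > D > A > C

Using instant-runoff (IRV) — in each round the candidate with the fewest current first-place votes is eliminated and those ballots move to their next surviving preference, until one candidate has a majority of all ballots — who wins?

Round 1: A 0, B 18, C 29, D 16, E 9. A eliminated.
Round 2: B 18, C 29, D 16, E 9. E eliminated.
Round 3: B 18, C 29, D 25. B eliminated.
Round 4: C 29, D 43. D has a majority (≥37).

D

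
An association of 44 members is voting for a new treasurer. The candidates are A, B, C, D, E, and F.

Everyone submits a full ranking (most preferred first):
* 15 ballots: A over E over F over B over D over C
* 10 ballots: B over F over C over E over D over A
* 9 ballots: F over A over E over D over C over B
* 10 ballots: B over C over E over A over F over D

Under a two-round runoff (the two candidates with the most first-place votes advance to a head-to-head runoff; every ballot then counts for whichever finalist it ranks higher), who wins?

A

Round 1 first-place votes: A 15, B 20, C 0, D 0, E 0, F 9. B and A advance.
Runoff: B is ranked above A on 20 ballots, A above B on 24.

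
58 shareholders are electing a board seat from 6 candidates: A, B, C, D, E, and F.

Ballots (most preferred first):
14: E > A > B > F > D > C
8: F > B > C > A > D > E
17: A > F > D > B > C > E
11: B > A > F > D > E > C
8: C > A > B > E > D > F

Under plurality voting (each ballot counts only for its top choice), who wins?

A

First-place votes: A 17, B 11, C 8, D 0, E 14, F 8.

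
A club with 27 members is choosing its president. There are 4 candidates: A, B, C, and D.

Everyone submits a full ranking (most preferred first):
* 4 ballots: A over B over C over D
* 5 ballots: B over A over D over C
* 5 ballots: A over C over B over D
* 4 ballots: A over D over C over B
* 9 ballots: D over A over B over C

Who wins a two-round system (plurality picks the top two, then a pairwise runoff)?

A

Round 1 first-place votes: A 13, B 5, C 0, D 9. A and D advance.
Runoff: A is ranked above D on 18 ballots, D above A on 9.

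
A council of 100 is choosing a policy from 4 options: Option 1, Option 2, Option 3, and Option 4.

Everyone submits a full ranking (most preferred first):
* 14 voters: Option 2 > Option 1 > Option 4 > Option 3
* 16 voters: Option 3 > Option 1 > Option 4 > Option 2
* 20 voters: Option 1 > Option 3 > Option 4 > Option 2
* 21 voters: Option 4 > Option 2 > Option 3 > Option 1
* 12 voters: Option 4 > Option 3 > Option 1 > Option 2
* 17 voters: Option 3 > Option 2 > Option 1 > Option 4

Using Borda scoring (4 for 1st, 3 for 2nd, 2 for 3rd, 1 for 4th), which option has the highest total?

Option 3

Option 1: 14×3 + 16×3 + 20×4 + 21×1 + 12×2 + 17×2 = 249
Option 2: 14×4 + 16×1 + 20×1 + 21×3 + 12×1 + 17×3 = 218
Option 3: 14×1 + 16×4 + 20×3 + 21×2 + 12×3 + 17×4 = 284
Option 4: 14×2 + 16×2 + 20×2 + 21×4 + 12×4 + 17×1 = 249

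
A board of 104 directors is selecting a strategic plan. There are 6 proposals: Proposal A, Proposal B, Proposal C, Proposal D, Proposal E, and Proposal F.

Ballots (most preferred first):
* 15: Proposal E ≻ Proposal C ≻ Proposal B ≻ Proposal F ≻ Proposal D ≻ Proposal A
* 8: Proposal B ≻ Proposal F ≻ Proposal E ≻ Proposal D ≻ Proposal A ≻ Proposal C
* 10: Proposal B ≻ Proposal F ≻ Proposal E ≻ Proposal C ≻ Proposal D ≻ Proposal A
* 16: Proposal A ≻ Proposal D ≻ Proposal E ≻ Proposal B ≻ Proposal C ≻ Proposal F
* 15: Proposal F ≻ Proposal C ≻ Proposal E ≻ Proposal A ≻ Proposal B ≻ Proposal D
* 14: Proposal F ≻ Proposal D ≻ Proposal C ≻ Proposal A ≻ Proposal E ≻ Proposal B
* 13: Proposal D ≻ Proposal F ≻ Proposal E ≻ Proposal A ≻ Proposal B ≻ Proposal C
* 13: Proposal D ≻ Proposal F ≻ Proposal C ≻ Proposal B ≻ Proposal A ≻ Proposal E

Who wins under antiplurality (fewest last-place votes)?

Last-place votes: Proposal A 25, Proposal B 14, Proposal C 21, Proposal D 15, Proposal E 13, Proposal F 16.

Proposal E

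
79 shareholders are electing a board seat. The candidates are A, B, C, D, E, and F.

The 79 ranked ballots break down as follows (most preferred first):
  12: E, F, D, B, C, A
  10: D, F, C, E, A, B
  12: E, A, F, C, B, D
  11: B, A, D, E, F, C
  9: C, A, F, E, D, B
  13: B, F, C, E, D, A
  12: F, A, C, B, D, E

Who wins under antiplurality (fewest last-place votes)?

Last-place votes: A 25, B 19, C 11, D 12, E 12, F 0.

F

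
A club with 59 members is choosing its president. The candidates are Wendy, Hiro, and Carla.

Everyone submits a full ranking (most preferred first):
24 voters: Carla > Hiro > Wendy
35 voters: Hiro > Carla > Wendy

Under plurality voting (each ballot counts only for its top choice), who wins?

First-place votes: Wendy 0, Hiro 35, Carla 24.

Hiro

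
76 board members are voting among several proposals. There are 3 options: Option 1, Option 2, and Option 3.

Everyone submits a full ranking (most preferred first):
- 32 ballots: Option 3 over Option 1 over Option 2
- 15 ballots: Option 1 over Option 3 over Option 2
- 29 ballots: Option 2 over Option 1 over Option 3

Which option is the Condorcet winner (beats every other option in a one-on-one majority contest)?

Option 1

Option 1 vs Option 2: 47–29
Option 1 vs Option 3: 44–32
Option 1 beats every other option.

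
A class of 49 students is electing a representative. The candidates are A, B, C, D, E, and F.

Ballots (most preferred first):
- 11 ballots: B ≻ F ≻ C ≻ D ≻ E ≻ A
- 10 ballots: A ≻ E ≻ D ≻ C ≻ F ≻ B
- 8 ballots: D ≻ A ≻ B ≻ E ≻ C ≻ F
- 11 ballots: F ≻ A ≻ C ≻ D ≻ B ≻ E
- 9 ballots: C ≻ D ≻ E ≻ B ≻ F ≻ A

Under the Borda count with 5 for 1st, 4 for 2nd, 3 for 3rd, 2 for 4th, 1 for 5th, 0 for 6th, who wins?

A: 11×0 + 10×5 + 8×4 + 11×4 + 9×0 = 126
B: 11×5 + 10×0 + 8×3 + 11×1 + 9×2 = 108
C: 11×3 + 10×2 + 8×1 + 11×3 + 9×5 = 139
D: 11×2 + 10×3 + 8×5 + 11×2 + 9×4 = 150
E: 11×1 + 10×4 + 8×2 + 11×0 + 9×3 = 94
F: 11×4 + 10×1 + 8×0 + 11×5 + 9×1 = 118

D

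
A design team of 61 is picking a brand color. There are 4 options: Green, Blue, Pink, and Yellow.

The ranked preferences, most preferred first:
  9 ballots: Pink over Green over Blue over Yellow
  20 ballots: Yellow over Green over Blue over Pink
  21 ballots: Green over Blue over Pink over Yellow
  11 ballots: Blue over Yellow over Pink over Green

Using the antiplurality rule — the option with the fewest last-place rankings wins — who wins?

Last-place votes: Green 11, Blue 0, Pink 20, Yellow 30.

Blue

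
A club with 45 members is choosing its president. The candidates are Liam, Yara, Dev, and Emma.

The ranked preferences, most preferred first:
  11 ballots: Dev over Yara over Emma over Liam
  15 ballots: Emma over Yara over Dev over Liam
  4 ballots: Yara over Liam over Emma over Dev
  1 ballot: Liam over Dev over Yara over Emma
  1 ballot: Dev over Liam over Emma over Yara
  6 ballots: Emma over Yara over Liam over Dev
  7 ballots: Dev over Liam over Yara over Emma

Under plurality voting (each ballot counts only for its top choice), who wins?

Emma

First-place votes: Liam 1, Yara 4, Dev 19, Emma 21.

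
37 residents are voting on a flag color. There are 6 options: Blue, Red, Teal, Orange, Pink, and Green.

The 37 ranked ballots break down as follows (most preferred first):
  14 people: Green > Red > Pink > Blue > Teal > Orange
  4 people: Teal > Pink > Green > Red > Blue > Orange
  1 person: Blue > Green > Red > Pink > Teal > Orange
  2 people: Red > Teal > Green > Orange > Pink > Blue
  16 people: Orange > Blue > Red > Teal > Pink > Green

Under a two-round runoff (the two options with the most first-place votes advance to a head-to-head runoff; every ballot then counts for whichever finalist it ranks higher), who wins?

Green

Round 1 first-place votes: Blue 1, Red 2, Teal 4, Orange 16, Pink 0, Green 14. Orange and Green advance.
Runoff: Orange is ranked above Green on 16 ballots, Green above Orange on 21.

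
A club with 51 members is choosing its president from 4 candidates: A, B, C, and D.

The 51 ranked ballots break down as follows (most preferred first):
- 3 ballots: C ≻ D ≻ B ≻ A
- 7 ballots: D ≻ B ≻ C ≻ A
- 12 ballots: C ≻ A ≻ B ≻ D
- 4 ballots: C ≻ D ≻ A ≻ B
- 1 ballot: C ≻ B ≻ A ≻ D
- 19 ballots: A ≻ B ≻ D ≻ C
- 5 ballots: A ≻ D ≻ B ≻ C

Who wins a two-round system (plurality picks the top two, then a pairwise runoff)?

C

Round 1 first-place votes: A 24, B 0, C 20, D 7. A and C advance.
Runoff: A is ranked above C on 24 ballots, C above A on 27.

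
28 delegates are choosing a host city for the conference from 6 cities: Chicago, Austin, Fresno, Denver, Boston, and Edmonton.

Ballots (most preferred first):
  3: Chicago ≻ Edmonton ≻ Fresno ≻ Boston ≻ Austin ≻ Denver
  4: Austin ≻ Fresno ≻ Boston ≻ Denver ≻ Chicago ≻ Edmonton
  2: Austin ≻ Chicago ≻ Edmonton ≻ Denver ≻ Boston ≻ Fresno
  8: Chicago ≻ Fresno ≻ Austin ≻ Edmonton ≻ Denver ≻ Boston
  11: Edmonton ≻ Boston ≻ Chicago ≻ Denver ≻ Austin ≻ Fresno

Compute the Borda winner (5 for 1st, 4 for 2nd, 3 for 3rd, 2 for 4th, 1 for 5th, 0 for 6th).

Chicago

Chicago: 3×5 + 4×1 + 2×4 + 8×5 + 11×3 = 100
Austin: 3×1 + 4×5 + 2×5 + 8×3 + 11×1 = 68
Fresno: 3×3 + 4×4 + 2×0 + 8×4 + 11×0 = 57
Denver: 3×0 + 4×2 + 2×2 + 8×1 + 11×2 = 42
Boston: 3×2 + 4×3 + 2×1 + 8×0 + 11×4 = 64
Edmonton: 3×4 + 4×0 + 2×3 + 8×2 + 11×5 = 89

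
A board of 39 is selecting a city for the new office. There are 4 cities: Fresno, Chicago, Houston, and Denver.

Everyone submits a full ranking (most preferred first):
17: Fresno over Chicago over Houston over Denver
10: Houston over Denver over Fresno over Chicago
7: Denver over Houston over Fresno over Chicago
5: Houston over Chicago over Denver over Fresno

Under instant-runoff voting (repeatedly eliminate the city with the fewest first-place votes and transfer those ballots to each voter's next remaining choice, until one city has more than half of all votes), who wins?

Houston

Round 1: Fresno 17, Chicago 0, Houston 15, Denver 7. Chicago eliminated.
Round 2: Fresno 17, Houston 15, Denver 7. Denver eliminated.
Round 3: Fresno 17, Houston 22. Houston has a majority (≥20).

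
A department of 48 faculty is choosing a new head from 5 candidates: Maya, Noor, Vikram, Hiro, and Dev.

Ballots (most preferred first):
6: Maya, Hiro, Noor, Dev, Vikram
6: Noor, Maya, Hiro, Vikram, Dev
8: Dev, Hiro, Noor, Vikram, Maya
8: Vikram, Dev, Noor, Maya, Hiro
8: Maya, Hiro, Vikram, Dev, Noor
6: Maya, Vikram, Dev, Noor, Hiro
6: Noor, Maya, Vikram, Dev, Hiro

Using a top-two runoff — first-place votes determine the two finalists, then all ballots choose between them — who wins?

Noor

Round 1 first-place votes: Maya 20, Noor 12, Vikram 8, Hiro 0, Dev 8. Maya and Noor advance.
Runoff: Maya is ranked above Noor on 20 ballots, Noor above Maya on 28.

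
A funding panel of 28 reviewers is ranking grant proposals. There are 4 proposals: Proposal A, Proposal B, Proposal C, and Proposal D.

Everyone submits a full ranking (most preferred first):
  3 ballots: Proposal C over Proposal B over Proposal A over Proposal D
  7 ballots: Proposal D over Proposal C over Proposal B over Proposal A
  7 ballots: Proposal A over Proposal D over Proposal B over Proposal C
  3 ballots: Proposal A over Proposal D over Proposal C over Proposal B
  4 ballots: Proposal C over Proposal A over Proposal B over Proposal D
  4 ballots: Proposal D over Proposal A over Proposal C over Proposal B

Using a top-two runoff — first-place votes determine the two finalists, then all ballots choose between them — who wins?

Proposal A

Round 1 first-place votes: Proposal A 10, Proposal B 0, Proposal C 7, Proposal D 11. Proposal D and Proposal A advance.
Runoff: Proposal D is ranked above Proposal A on 11 ballots, Proposal A above Proposal D on 17.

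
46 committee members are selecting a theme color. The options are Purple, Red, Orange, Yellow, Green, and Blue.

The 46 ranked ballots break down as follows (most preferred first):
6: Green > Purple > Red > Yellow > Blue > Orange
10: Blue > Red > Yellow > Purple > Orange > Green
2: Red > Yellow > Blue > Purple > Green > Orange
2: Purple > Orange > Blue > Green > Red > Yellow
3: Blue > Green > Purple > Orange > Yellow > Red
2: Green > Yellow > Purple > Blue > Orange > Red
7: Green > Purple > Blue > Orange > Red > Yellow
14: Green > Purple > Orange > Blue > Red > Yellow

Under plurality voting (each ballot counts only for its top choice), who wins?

First-place votes: Purple 2, Red 2, Orange 0, Yellow 0, Green 29, Blue 13.

Green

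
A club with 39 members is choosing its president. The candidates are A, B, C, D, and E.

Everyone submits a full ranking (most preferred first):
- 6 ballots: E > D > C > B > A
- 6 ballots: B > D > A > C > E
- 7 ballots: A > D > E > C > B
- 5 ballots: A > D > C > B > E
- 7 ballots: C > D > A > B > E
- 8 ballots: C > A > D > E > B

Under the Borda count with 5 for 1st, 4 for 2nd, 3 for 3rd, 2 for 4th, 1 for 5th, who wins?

A: 6×1 + 6×3 + 7×5 + 5×5 + 7×3 + 8×4 = 137
B: 6×2 + 6×5 + 7×1 + 5×2 + 7×2 + 8×1 = 81
C: 6×3 + 6×2 + 7×2 + 5×3 + 7×5 + 8×5 = 134
D: 6×4 + 6×4 + 7×4 + 5×4 + 7×4 + 8×3 = 148
E: 6×5 + 6×1 + 7×3 + 5×1 + 7×1 + 8×2 = 85

D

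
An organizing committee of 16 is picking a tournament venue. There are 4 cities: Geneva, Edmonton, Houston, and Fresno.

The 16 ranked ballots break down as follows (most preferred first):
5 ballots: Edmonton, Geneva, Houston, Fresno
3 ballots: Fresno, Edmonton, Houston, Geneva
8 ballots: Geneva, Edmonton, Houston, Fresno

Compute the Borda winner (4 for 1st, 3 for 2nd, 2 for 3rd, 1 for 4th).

Geneva: 5×3 + 3×1 + 8×4 = 50
Edmonton: 5×4 + 3×3 + 8×3 = 53
Houston: 5×2 + 3×2 + 8×2 = 32
Fresno: 5×1 + 3×4 + 8×1 = 25

Edmonton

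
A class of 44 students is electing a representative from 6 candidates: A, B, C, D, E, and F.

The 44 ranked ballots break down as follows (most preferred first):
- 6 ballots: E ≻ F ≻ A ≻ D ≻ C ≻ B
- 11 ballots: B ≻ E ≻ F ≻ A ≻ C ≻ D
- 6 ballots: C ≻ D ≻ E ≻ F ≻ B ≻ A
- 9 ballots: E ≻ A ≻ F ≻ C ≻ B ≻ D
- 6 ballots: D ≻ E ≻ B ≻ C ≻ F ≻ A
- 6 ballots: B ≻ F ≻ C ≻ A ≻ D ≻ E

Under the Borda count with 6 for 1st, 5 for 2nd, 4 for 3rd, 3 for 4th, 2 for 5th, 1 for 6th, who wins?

A: 6×4 + 11×3 + 6×1 + 9×5 + 6×1 + 6×3 = 132
B: 6×1 + 11×6 + 6×2 + 9×2 + 6×4 + 6×6 = 162
C: 6×2 + 11×2 + 6×6 + 9×3 + 6×3 + 6×4 = 139
D: 6×3 + 11×1 + 6×5 + 9×1 + 6×6 + 6×2 = 116
E: 6×6 + 11×5 + 6×4 + 9×6 + 6×5 + 6×1 = 205
F: 6×5 + 11×4 + 6×3 + 9×4 + 6×2 + 6×5 = 170

E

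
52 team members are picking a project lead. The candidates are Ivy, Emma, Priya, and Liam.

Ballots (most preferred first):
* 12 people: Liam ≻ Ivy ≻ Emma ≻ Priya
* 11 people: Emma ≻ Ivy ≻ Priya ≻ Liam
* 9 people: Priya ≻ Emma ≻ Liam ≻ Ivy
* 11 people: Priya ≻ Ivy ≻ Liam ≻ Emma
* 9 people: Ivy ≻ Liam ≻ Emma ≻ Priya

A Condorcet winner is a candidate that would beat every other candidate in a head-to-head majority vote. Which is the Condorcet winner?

Ivy vs Emma: 32–20
Ivy vs Priya: 32–20
Ivy vs Liam: 31–21
Ivy beats every other candidate.

Ivy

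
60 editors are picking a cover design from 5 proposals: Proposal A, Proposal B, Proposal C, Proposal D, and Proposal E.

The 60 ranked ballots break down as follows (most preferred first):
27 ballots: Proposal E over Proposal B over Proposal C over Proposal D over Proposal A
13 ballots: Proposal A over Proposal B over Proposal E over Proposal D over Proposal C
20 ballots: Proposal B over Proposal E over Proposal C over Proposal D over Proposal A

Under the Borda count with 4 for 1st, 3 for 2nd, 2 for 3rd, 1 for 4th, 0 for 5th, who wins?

Proposal A: 27×0 + 13×4 + 20×0 = 52
Proposal B: 27×3 + 13×3 + 20×4 = 200
Proposal C: 27×2 + 13×0 + 20×2 = 94
Proposal D: 27×1 + 13×1 + 20×1 = 60
Proposal E: 27×4 + 13×2 + 20×3 = 194

Proposal B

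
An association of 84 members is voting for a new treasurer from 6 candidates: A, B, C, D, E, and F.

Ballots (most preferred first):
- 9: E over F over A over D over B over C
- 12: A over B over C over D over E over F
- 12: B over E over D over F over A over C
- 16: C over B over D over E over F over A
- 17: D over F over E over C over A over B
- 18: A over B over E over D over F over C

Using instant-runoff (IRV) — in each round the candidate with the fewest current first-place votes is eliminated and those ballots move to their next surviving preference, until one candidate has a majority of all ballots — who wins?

D

Round 1: A 30, B 12, C 16, D 17, E 9, F 0. F eliminated.
Round 2: A 30, B 12, C 16, D 17, E 9. E eliminated.
Round 3: A 39, B 12, C 16, D 17. B eliminated.
Round 4: A 39, C 16, D 29. C eliminated.
Round 5: A 39, D 45. D has a majority (≥43).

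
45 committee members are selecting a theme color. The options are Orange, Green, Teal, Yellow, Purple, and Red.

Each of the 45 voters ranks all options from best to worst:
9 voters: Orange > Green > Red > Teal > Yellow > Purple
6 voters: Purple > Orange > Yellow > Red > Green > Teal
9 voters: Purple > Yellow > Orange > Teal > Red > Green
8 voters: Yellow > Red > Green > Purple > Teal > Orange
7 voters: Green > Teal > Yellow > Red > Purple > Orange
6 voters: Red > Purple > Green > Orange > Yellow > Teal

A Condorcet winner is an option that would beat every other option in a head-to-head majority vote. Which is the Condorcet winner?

Yellow

Yellow vs Orange: 24–21
Yellow vs Green: 23–22
Yellow vs Teal: 29–16
Yellow vs Purple: 24–21
Yellow vs Red: 30–15
Yellow beats every other option.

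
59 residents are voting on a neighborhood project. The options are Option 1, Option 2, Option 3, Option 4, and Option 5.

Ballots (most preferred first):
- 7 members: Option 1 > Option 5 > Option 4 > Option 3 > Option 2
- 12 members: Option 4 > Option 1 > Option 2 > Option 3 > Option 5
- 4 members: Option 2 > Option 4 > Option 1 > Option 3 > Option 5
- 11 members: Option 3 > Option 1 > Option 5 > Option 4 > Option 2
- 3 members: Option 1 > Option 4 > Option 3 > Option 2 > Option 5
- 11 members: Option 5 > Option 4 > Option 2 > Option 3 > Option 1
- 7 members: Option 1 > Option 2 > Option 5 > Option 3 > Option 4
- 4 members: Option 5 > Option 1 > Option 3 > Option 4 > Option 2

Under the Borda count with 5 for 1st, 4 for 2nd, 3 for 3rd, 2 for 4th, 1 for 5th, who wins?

Option 1

Option 1: 7×5 + 12×4 + 4×3 + 11×4 + 3×5 + 11×1 + 7×5 + 4×4 = 216
Option 2: 7×1 + 12×3 + 4×5 + 11×1 + 3×2 + 11×3 + 7×4 + 4×1 = 145
Option 3: 7×2 + 12×2 + 4×2 + 11×5 + 3×3 + 11×2 + 7×2 + 4×3 = 158
Option 4: 7×3 + 12×5 + 4×4 + 11×2 + 3×4 + 11×4 + 7×1 + 4×2 = 190
Option 5: 7×4 + 12×1 + 4×1 + 11×3 + 3×1 + 11×5 + 7×3 + 4×5 = 176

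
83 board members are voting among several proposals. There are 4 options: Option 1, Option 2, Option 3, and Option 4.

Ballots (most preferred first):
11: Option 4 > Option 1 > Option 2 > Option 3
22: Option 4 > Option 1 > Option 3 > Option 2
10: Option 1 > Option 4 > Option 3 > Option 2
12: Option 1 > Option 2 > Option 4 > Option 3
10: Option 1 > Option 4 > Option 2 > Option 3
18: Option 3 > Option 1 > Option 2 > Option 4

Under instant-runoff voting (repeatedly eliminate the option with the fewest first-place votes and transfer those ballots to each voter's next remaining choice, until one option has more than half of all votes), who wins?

Option 1

Round 1: Option 1 32, Option 2 0, Option 3 18, Option 4 33. Option 2 eliminated.
Round 2: Option 1 32, Option 3 18, Option 4 33. Option 3 eliminated.
Round 3: Option 1 50, Option 4 33. Option 1 has a majority (≥42).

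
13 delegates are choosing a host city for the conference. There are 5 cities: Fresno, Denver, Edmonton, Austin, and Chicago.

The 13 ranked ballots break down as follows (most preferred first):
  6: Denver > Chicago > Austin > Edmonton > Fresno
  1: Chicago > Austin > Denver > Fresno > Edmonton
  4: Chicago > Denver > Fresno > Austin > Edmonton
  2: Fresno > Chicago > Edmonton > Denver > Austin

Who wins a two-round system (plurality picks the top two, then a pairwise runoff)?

Chicago

Round 1 first-place votes: Fresno 2, Denver 6, Edmonton 0, Austin 0, Chicago 5. Denver and Chicago advance.
Runoff: Denver is ranked above Chicago on 6 ballots, Chicago above Denver on 7.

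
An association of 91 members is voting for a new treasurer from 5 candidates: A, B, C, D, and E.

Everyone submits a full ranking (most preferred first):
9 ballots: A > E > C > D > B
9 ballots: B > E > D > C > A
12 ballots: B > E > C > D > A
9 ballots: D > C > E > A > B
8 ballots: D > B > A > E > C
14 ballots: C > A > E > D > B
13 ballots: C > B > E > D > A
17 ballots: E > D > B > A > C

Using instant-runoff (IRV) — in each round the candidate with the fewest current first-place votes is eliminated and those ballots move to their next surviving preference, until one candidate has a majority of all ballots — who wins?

Round 1: A 9, B 21, C 27, D 17, E 17. A eliminated.
Round 2: B 21, C 27, D 17, E 26. D eliminated.
Round 3: B 29, C 36, E 26. E eliminated.
Round 4: B 46, C 45. B has a majority (≥46).

B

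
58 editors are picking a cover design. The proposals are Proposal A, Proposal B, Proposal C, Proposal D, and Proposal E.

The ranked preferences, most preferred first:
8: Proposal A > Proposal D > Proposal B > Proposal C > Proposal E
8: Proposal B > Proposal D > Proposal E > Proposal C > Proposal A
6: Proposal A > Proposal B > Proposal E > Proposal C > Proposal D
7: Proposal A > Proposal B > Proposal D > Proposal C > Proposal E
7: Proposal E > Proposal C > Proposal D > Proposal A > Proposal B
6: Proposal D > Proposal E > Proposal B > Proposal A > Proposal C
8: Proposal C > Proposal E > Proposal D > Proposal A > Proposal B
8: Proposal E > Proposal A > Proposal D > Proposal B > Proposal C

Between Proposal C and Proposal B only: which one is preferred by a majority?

Proposal C is ranked above Proposal B on 15 ballots; Proposal B above Proposal C on 43.

Proposal B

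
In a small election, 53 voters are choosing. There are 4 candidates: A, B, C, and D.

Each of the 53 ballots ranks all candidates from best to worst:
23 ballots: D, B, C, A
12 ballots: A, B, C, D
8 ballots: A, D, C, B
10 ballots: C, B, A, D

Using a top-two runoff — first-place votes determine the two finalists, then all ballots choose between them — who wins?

A

Round 1 first-place votes: A 20, B 0, C 10, D 23. D and A advance.
Runoff: D is ranked above A on 23 ballots, A above D on 30.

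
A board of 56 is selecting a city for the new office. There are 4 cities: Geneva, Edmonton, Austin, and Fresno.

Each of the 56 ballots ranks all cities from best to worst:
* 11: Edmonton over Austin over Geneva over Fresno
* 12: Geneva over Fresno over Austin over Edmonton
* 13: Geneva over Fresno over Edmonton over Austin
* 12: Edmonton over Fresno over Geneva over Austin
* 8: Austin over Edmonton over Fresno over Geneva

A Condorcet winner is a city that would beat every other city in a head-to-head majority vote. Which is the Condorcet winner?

Edmonton vs Geneva: 31–25
Edmonton vs Austin: 36–20
Edmonton vs Fresno: 31–25
Edmonton beats every other city.

Edmonton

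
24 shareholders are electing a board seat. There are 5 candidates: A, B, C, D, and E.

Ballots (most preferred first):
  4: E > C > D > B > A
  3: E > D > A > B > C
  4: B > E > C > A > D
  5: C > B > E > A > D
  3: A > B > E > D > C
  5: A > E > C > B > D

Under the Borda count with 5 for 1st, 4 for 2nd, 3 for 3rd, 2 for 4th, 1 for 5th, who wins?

E

A: 4×1 + 3×3 + 4×2 + 5×2 + 3×5 + 5×5 = 71
B: 4×2 + 3×2 + 4×5 + 5×4 + 3×4 + 5×2 = 76
C: 4×4 + 3×1 + 4×3 + 5×5 + 3×1 + 5×3 = 74
D: 4×3 + 3×4 + 4×1 + 5×1 + 3×2 + 5×1 = 44
E: 4×5 + 3×5 + 4×4 + 5×3 + 3×3 + 5×4 = 95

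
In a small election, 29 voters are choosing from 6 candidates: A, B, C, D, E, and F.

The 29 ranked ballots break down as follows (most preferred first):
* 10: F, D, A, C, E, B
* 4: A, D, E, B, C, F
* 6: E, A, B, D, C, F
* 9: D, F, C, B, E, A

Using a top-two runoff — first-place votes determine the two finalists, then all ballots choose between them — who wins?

Round 1 first-place votes: A 4, B 0, C 0, D 9, E 6, F 10. F and D advance.
Runoff: F is ranked above D on 10 ballots, D above F on 19.

D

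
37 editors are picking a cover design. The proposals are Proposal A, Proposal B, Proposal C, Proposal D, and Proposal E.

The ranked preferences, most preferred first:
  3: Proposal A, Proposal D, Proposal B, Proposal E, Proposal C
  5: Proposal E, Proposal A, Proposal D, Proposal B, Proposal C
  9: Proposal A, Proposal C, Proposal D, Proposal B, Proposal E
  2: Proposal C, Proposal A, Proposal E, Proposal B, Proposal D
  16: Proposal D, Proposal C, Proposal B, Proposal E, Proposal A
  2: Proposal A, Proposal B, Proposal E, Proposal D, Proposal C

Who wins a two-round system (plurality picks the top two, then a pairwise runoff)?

Proposal A

Round 1 first-place votes: Proposal A 14, Proposal B 0, Proposal C 2, Proposal D 16, Proposal E 5. Proposal D and Proposal A advance.
Runoff: Proposal D is ranked above Proposal A on 16 ballots, Proposal A above Proposal D on 21.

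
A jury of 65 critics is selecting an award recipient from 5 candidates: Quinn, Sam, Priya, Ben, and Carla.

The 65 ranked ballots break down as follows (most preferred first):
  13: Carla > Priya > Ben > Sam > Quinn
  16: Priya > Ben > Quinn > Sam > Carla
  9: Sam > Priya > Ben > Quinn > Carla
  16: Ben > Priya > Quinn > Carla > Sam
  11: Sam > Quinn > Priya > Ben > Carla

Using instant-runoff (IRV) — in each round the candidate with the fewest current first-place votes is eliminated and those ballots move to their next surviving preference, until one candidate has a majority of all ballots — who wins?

Round 1: Quinn 0, Sam 20, Priya 16, Ben 16, Carla 13. Quinn eliminated.
Round 2: Sam 20, Priya 16, Ben 16, Carla 13. Carla eliminated.
Round 3: Sam 20, Priya 29, Ben 16. Ben eliminated.
Round 4: Sam 20, Priya 45. Priya has a majority (≥33).

Priya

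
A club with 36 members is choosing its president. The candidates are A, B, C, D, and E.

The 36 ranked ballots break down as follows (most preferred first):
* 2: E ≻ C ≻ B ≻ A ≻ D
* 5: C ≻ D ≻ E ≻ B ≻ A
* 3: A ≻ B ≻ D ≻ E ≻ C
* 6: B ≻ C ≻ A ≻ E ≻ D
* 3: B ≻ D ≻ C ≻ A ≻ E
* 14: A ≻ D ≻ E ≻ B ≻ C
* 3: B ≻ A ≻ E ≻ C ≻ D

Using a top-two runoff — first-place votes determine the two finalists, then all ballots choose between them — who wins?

B

Round 1 first-place votes: A 17, B 12, C 5, D 0, E 2. A and B advance.
Runoff: A is ranked above B on 17 ballots, B above A on 19.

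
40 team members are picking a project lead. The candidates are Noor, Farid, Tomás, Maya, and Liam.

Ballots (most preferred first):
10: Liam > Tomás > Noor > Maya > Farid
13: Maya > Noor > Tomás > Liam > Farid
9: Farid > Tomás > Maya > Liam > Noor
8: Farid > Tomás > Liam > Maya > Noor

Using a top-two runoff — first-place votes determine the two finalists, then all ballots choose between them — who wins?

Maya

Round 1 first-place votes: Noor 0, Farid 17, Tomás 0, Maya 13, Liam 10. Farid and Maya advance.
Runoff: Farid is ranked above Maya on 17 ballots, Maya above Farid on 23.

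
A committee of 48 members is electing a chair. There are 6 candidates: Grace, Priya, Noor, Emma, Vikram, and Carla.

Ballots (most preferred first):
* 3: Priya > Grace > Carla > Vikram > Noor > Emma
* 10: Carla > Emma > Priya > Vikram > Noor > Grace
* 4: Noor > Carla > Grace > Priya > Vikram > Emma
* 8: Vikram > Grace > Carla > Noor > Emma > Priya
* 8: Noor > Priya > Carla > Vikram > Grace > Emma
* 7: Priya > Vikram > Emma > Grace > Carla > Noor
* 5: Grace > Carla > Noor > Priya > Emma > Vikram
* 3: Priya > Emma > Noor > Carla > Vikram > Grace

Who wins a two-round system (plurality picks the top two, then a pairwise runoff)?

Noor

Round 1 first-place votes: Grace 5, Priya 13, Noor 12, Emma 0, Vikram 8, Carla 10. Priya and Noor advance.
Runoff: Priya is ranked above Noor on 23 ballots, Noor above Priya on 25.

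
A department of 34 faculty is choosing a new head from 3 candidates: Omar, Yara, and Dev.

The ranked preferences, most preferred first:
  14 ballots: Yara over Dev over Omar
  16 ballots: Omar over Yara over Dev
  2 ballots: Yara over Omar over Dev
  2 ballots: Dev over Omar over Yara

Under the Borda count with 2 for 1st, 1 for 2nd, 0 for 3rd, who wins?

Yara

Omar: 14×0 + 16×2 + 2×1 + 2×1 = 36
Yara: 14×2 + 16×1 + 2×2 + 2×0 = 48
Dev: 14×1 + 16×0 + 2×0 + 2×2 = 18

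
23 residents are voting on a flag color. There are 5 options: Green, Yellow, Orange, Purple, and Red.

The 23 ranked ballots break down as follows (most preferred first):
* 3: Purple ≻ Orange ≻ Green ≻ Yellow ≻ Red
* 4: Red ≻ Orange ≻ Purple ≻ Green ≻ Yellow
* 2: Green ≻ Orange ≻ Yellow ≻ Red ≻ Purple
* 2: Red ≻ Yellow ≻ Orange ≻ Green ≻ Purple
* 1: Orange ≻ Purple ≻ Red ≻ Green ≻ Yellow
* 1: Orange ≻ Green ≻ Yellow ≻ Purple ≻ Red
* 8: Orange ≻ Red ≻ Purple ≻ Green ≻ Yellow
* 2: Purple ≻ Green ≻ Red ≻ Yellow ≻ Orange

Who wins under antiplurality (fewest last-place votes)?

Last-place votes: Green 0, Yellow 13, Orange 2, Purple 4, Red 4.

Green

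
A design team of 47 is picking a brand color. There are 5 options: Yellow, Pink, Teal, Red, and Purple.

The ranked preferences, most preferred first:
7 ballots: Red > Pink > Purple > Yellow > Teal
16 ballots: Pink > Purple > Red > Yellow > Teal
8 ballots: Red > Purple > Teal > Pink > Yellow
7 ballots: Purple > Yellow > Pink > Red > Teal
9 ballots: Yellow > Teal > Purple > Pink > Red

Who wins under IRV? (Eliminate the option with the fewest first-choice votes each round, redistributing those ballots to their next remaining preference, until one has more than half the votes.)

Round 1: Yellow 9, Pink 16, Teal 0, Red 15, Purple 7. Teal eliminated.
Round 2: Yellow 9, Pink 16, Red 15, Purple 7. Purple eliminated.
Round 3: Yellow 16, Pink 16, Red 15. Red eliminated.
Round 4: Yellow 16, Pink 31. Pink has a majority (≥24).

Pink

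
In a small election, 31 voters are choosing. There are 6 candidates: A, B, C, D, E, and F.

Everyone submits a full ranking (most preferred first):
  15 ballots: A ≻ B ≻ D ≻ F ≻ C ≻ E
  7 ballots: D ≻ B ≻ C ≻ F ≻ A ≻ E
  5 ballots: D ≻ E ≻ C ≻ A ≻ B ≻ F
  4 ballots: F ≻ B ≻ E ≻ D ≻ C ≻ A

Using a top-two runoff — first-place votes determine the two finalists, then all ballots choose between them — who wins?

Round 1 first-place votes: A 15, B 0, C 0, D 12, E 0, F 4. A and D advance.
Runoff: A is ranked above D on 15 ballots, D above A on 16.

D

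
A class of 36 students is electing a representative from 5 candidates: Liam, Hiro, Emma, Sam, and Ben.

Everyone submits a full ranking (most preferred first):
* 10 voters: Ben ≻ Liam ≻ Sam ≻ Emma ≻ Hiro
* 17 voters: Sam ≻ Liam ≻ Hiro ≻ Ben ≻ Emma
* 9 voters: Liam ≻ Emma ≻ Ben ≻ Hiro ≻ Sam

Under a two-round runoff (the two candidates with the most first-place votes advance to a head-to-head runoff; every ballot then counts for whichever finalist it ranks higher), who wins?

Round 1 first-place votes: Liam 9, Hiro 0, Emma 0, Sam 17, Ben 10. Sam and Ben advance.
Runoff: Sam is ranked above Ben on 17 ballots, Ben above Sam on 19.

Ben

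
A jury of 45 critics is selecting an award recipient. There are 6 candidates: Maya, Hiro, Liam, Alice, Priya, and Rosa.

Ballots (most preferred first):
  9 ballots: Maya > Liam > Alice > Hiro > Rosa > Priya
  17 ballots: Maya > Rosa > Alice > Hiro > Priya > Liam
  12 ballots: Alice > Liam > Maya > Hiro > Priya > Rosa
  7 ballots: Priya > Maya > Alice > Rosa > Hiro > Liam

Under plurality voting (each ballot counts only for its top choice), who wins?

Maya

First-place votes: Maya 26, Hiro 0, Liam 0, Alice 12, Priya 7, Rosa 0.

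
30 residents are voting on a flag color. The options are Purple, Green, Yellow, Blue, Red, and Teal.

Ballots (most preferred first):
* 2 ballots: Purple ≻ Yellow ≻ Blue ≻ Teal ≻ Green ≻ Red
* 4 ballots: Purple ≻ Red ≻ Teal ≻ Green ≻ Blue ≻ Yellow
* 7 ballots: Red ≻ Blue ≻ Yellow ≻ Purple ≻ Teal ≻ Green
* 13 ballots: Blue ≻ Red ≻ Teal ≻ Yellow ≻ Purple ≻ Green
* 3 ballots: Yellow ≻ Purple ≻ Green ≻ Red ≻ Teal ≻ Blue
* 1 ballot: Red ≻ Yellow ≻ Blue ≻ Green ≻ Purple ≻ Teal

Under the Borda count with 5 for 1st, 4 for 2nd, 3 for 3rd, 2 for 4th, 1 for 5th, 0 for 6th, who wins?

Red

Purple: 2×5 + 4×5 + 7×2 + 13×1 + 3×4 + 1×1 = 70
Green: 2×1 + 4×2 + 7×0 + 13×0 + 3×3 + 1×2 = 21
Yellow: 2×4 + 4×0 + 7×3 + 13×2 + 3×5 + 1×4 = 74
Blue: 2×3 + 4×1 + 7×4 + 13×5 + 3×0 + 1×3 = 106
Red: 2×0 + 4×4 + 7×5 + 13×4 + 3×2 + 1×5 = 114
Teal: 2×2 + 4×3 + 7×1 + 13×3 + 3×1 + 1×0 = 65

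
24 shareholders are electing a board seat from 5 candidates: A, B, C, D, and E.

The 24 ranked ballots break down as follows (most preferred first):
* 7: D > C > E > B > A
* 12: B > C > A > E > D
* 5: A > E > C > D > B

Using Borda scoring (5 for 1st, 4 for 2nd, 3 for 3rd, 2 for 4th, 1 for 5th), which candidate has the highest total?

C

A: 7×1 + 12×3 + 5×5 = 68
B: 7×2 + 12×5 + 5×1 = 79
C: 7×4 + 12×4 + 5×3 = 91
D: 7×5 + 12×1 + 5×2 = 57
E: 7×3 + 12×2 + 5×4 = 65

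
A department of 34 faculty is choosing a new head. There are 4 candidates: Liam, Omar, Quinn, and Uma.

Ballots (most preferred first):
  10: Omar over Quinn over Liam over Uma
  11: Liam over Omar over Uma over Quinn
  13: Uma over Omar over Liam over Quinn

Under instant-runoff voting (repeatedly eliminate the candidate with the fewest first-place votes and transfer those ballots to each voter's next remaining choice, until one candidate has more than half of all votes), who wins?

Liam

Round 1: Liam 11, Omar 10, Quinn 0, Uma 13. Quinn eliminated.
Round 2: Liam 11, Omar 10, Uma 13. Omar eliminated.
Round 3: Liam 21, Uma 13. Liam has a majority (≥18).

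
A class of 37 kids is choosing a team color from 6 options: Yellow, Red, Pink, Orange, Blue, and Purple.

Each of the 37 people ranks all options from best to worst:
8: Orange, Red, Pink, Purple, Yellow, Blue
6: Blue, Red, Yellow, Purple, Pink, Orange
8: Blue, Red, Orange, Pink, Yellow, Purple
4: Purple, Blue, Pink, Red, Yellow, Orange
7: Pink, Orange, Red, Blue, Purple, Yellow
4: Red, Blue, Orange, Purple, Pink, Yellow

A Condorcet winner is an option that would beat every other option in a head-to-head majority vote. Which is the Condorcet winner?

Red

Red vs Yellow: 37–0
Red vs Pink: 26–11
Red vs Orange: 22–15
Red vs Blue: 19–18
Red vs Purple: 33–4
Red beats every other option.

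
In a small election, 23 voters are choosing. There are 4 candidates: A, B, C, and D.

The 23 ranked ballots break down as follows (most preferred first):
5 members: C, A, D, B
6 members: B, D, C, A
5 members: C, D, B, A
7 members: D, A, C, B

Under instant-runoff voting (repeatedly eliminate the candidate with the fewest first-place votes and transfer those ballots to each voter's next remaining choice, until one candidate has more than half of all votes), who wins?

Round 1: A 0, B 6, C 10, D 7. A eliminated.
Round 2: B 6, C 10, D 7. B eliminated.
Round 3: C 10, D 13. D has a majority (≥12).

D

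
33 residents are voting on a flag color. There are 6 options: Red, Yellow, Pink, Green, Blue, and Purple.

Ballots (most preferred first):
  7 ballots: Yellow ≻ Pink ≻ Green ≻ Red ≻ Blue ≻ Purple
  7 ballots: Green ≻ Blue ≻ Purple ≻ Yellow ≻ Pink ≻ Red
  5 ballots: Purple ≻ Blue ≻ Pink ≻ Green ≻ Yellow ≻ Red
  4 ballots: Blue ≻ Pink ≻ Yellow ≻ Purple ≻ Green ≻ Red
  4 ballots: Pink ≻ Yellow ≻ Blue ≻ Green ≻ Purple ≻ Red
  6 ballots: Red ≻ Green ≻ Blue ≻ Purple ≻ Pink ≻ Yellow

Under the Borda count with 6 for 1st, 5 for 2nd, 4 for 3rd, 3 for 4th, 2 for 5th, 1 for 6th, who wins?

Red: 7×3 + 7×1 + 5×1 + 4×1 + 4×1 + 6×6 = 77
Yellow: 7×6 + 7×3 + 5×2 + 4×4 + 4×5 + 6×1 = 115
Pink: 7×5 + 7×2 + 5×4 + 4×5 + 4×6 + 6×2 = 125
Green: 7×4 + 7×6 + 5×3 + 4×2 + 4×3 + 6×5 = 135
Blue: 7×2 + 7×5 + 5×5 + 4×6 + 4×4 + 6×4 = 138
Purple: 7×1 + 7×4 + 5×6 + 4×3 + 4×2 + 6×3 = 103

Blue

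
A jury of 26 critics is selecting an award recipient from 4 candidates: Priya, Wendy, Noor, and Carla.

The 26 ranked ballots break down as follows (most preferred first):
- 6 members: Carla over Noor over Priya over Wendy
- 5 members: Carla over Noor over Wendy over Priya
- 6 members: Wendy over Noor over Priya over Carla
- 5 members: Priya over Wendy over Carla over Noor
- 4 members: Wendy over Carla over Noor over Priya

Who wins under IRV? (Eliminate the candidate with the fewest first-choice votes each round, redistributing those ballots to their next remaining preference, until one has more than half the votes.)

Round 1: Priya 5, Wendy 10, Noor 0, Carla 11. Noor eliminated.
Round 2: Priya 5, Wendy 10, Carla 11. Priya eliminated.
Round 3: Wendy 15, Carla 11. Wendy has a majority (≥14).

Wendy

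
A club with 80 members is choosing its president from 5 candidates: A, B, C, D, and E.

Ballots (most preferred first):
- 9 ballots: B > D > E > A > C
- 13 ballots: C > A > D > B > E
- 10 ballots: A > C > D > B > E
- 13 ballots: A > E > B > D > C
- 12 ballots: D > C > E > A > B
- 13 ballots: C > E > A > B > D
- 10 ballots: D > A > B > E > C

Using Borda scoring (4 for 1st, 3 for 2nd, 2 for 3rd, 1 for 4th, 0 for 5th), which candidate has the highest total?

A: 9×1 + 13×3 + 10×4 + 13×4 + 12×1 + 13×2 + 10×3 = 208
B: 9×4 + 13×1 + 10×1 + 13×2 + 12×0 + 13×1 + 10×2 = 118
C: 9×0 + 13×4 + 10×3 + 13×0 + 12×3 + 13×4 + 10×0 = 170
D: 9×3 + 13×2 + 10×2 + 13×1 + 12×4 + 13×0 + 10×4 = 174
E: 9×2 + 13×0 + 10×0 + 13×3 + 12×2 + 13×3 + 10×1 = 130

A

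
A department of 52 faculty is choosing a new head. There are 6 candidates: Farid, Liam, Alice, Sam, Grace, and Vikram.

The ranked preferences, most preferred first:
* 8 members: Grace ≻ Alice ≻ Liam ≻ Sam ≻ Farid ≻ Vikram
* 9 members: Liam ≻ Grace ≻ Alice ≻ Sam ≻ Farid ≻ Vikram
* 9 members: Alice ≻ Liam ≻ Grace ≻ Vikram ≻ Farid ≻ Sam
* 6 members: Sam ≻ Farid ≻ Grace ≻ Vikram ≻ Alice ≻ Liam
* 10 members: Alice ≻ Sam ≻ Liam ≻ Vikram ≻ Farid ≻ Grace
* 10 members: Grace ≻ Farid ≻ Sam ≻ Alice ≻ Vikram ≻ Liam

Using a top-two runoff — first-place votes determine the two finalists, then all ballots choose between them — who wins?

Round 1 first-place votes: Farid 0, Liam 9, Alice 19, Sam 6, Grace 18, Vikram 0. Alice and Grace advance.
Runoff: Alice is ranked above Grace on 19 ballots, Grace above Alice on 33.

Grace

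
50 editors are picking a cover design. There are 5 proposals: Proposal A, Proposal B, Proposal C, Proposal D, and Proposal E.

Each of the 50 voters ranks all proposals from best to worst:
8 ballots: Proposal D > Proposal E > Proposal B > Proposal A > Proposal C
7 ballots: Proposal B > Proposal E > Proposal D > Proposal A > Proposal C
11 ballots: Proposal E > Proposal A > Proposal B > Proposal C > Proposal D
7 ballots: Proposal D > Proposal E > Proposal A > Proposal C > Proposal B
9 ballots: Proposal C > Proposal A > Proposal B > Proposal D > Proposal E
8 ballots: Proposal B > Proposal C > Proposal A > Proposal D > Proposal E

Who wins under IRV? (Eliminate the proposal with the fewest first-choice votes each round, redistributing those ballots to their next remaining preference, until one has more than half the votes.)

Proposal B

Round 1: Proposal A 0, Proposal B 15, Proposal C 9, Proposal D 15, Proposal E 11. Proposal A eliminated.
Round 2: Proposal B 15, Proposal C 9, Proposal D 15, Proposal E 11. Proposal C eliminated.
Round 3: Proposal B 24, Proposal D 15, Proposal E 11. Proposal E eliminated.
Round 4: Proposal B 35, Proposal D 15. Proposal B has a majority (≥26).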